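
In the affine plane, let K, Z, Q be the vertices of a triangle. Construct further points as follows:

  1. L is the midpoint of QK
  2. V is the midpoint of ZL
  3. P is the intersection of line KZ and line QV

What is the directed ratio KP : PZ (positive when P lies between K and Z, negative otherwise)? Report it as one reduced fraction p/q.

Work in coordinates with K = (0, 0), Z = (1, 0), Q = (0, 1).
1. L is the midpoint of QK ⇒ L = (0, 1/2)
2. V is the midpoint of ZL ⇒ V = (1/2, 1/4)
3. P is the intersection of line KZ and line QV ⇒ P = (2/3, 0)
P = K + t·(Z−K) with t = 2/3, so KP:PZ = t:(1−t) = 2/3:1/3

KP:PZ = 2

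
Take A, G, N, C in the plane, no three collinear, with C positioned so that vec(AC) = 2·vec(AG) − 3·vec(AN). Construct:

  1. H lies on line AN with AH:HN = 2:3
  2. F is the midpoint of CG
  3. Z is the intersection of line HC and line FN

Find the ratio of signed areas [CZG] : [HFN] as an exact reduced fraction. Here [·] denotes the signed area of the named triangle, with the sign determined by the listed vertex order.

[CZG]:[HFN] = -260/9

Choose coordinates A = (0, 0), G = (1, 0), N = (0, 1), C = (2, -3).
1. H lies on line AN with AH:HN = 2:3 ⇒ H = (0, 2/5)
2. F is the midpoint of CG ⇒ F = (3/2, -3/2)
3. Z is the intersection of line HC and line FN ⇒ Z = (-18, 31)
2·[CZG] = -26, 2·[HFN] = 9/10
[CZG]:[HFN] = -26:9/10 = -260/9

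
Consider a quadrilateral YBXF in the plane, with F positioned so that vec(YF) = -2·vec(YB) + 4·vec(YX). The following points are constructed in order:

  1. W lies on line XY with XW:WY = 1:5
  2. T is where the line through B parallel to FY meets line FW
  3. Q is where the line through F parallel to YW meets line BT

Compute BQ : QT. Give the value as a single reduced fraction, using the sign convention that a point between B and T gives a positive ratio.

Assign Y = (0, 0), B = (1, 0), X = (0, 1), F = (-2, 4) — the answer is frame-independent, so this choice is without loss of generality.
1. W lies on line XY with XW:WY = 1:5 ⇒ W = (0, 5/6)
2. T is where the line through B parallel to FY meets line FW ⇒ T = (14/5, -18/5)
3. Q is where the line through F parallel to YW meets line BT ⇒ Q = (-2, 6)
Q = B + t·(T−B) with t = -5/3, so BQ:QT = t:(1−t) = -5/3:8/3

BQ:QT = -5/8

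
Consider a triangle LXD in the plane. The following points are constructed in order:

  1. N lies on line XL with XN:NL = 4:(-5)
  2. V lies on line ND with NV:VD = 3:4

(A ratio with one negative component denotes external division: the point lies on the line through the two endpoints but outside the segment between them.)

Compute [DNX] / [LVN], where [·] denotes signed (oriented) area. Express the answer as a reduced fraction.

[DNX]:[LVN] = 28/15

Assign L = (0, 0), X = (1, 0), D = (0, 1) — the answer is frame-independent, so this choice is without loss of generality.
1. N lies on line XL with XN:NL = 4:(-5) ⇒ N = (5, 0)
2. V lies on line ND with NV:VD = 3:4 ⇒ V = (20/7, 3/7)
2·[DNX] = -4, 2·[LVN] = -15/7
[DNX]:[LVN] = -4:-15/7 = 28/15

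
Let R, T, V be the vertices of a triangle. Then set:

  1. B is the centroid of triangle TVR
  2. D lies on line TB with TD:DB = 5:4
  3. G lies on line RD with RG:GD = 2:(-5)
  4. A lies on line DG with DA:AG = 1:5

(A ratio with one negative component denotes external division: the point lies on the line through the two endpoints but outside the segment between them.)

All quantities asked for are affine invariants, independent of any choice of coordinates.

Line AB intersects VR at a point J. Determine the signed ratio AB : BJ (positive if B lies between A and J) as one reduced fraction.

AB:BJ = 59/162

Assign R = (0, 0), T = (1, 0), V = (0, 1) — the answer is frame-independent, so this choice is without loss of generality.
1. B is the centroid of triangle TVR ⇒ B = (1/3, 1/3)
2. D lies on line TB with TD:DB = 5:4 ⇒ D = (17/27, 5/27)
3. G lies on line RD with RG:GD = 2:(-5) ⇒ G = (-34/81, -10/81)
4. A lies on line DG with DA:AG = 1:5 ⇒ A = (221/486, 65/486)
line AB meets VR at J = (0, 52/59)
B = A + t·(J−A) with t = 59/221, so AB:BJ = 59/221:162/221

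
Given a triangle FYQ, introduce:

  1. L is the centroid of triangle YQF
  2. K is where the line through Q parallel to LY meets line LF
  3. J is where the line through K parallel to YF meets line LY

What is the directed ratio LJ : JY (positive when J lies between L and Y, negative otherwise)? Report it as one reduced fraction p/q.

LJ:JY = -1/2

Choose coordinates F = (0, 0), Y = (1, 0), Q = (0, 1).
1. L is the centroid of triangle YQF ⇒ L = (1/3, 1/3)
2. K is where the line through Q parallel to LY meets line LF ⇒ K = (2/3, 2/3)
3. J is where the line through K parallel to YF meets line LY ⇒ J = (-1/3, 2/3)
J = L + t·(Y−L) with t = -1, so LJ:JY = t:(1−t) = -1:2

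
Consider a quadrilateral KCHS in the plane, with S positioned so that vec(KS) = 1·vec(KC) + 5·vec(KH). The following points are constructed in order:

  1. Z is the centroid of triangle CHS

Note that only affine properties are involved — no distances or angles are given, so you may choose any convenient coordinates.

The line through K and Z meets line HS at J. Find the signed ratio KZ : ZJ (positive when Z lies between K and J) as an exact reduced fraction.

Choose coordinates K = (0, 0), C = (1, 0), H = (0, 1), S = (1, 5).
1. Z is the centroid of triangle CHS ⇒ Z = (2/3, 2)
line KZ meets HS at J = (-1, -3)
Z = K + t·(J−K) with t = -2/3, so KZ:ZJ = -2/3:5/3

KZ:ZJ = -2/5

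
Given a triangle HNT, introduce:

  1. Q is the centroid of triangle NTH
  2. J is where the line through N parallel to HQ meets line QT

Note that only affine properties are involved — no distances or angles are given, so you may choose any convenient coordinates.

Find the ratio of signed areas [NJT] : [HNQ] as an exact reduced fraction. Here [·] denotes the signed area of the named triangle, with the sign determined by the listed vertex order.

Choose coordinates H = (0, 0), N = (1, 0), T = (0, 1).
1. Q is the centroid of triangle NTH ⇒ Q = (1/3, 1/3)
2. J is where the line through N parallel to HQ meets line QT ⇒ J = (2/3, -1/3)
2·[NJT] = -2/3, 2·[HNQ] = 1/3
[NJT]:[HNQ] = -2/3:1/3 = -2

[NJT]:[HNQ] = -2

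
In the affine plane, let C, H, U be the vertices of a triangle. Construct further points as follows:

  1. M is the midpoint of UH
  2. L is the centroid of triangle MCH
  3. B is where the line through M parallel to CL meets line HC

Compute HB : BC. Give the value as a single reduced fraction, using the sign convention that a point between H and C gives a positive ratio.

Set C = (0, 0), H = (1, 0), U = (0, 1); any affine frame gives the same invariant.
1. M is the midpoint of UH ⇒ M = (1/2, 1/2)
2. L is the centroid of triangle MCH ⇒ L = (1/2, 1/6)
3. B is where the line through M parallel to CL meets line HC ⇒ B = (-1, 0)
B = H + t·(C−H) with t = 2, so HB:BC = t:(1−t) = 2:-1

HB:BC = -2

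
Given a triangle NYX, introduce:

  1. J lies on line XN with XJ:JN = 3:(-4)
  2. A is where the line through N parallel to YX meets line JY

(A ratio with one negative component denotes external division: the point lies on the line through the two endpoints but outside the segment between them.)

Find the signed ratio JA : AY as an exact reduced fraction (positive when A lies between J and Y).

JA:AY = -4

Assign N = (0, 0), Y = (1, 0), X = (0, 1) — the answer is frame-independent, so this choice is without loss of generality.
1. J lies on line XN with XJ:JN = 3:(-4) ⇒ J = (0, 4)
2. A is where the line through N parallel to YX meets line JY ⇒ A = (4/3, -4/3)
A = J + t·(Y−J) with t = 4/3, so JA:AY = t:(1−t) = 4/3:-1/3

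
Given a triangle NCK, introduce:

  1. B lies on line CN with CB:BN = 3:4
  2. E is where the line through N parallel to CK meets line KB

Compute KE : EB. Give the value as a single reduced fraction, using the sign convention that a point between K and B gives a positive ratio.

KE:EB = -7/4

Choose coordinates N = (0, 0), C = (1, 0), K = (0, 1).
1. B lies on line CN with CB:BN = 3:4 ⇒ B = (4/7, 0)
2. E is where the line through N parallel to CK meets line KB ⇒ E = (4/3, -4/3)
E = K + t·(B−K) with t = 7/3, so KE:EB = t:(1−t) = 7/3:-4/3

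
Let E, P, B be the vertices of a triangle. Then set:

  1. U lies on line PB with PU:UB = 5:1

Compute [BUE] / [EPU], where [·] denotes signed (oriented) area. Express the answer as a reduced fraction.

Choose coordinates E = (0, 0), P = (1, 0), B = (0, 1).
1. U lies on line PB with PU:UB = 5:1 ⇒ U = (1/6, 5/6)
2·[BUE] = -1/6, 2·[EPU] = 5/6
[BUE]:[EPU] = -1/6:5/6 = -1/5

[BUE]:[EPU] = -1/5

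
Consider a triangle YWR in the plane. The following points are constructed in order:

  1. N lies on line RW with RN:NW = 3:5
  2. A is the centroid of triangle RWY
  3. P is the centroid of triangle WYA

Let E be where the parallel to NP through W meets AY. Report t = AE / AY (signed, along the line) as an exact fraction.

Work in coordinates with Y = (0, 0), W = (1, 0), R = (0, 1).
1. N lies on line RW with RN:NW = 3:5 ⇒ N = (3/8, 5/8)
2. A is the centroid of triangle RWY ⇒ A = (1/3, 1/3)
3. P is the centroid of triangle WYA ⇒ P = (4/9, 1/9)
through W parallel to NP: direction (5/72, -37/72); meets AY at E = (37/42, 37/42)
E = A + t·(Y−A) with t = -23/14

t = -23/14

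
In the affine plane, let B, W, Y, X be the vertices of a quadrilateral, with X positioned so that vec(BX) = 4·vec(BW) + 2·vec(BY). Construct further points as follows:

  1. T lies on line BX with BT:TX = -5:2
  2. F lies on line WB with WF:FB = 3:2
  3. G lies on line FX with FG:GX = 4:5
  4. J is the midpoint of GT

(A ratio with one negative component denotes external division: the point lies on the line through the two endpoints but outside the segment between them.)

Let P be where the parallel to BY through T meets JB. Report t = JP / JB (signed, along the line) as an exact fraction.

t = -7/13

Assign B = (0, 0), W = (1, 0), Y = (0, 1), X = (4, 2) — the answer is frame-independent, so this choice is without loss of generality.
1. T lies on line BX with BT:TX = -5:2 ⇒ T = (20/3, 10/3)
2. F lies on line WB with WF:FB = 3:2 ⇒ F = (2/5, 0)
3. G lies on line FX with FG:GX = 4:5 ⇒ G = (2, 8/9)
4. J is the midpoint of GT ⇒ J = (13/3, 19/9)
through T parallel to BY: direction (0, 1); meets JB at P = (20/3, 380/117)
P = J + t·(B−J) with t = -7/13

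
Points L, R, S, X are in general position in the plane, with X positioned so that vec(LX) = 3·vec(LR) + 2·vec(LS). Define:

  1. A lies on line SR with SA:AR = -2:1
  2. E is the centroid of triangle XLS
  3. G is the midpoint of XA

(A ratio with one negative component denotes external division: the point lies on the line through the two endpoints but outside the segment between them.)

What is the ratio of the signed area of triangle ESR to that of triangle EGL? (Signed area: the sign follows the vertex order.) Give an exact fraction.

[ESR]:[EGL] = -1/2

Assign L = (0, 0), R = (1, 0), S = (0, 1), X = (3, 2) — the answer is frame-independent, so this choice is without loss of generality.
1. A lies on line SR with SA:AR = -2:1 ⇒ A = (2, -1)
2. E is the centroid of triangle XLS ⇒ E = (1, 1)
3. G is the midpoint of XA ⇒ G = (5/2, 1/2)
2·[ESR] = 1, 2·[EGL] = -2
[ESR]:[EGL] = 1:-2 = -1/2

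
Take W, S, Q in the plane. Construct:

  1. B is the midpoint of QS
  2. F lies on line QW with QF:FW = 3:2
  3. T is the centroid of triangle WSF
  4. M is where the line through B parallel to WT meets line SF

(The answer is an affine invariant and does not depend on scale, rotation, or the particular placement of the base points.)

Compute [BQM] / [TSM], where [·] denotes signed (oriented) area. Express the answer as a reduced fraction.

[BQM]:[TSM] = 9/4

Work in coordinates with W = (0, 0), S = (1, 0), Q = (0, 1).
1. B is the midpoint of QS ⇒ B = (1/2, 1/2)
2. F lies on line QW with QF:FW = 3:2 ⇒ F = (0, 2/5)
3. T is the centroid of triangle WSF ⇒ T = (1/3, 2/15)
4. M is where the line through B parallel to WT meets line SF ⇒ M = (1/8, 7/20)
2·[BQM] = 21/80, 2·[TSM] = 7/60
[BQM]:[TSM] = 21/80:7/60 = 9/4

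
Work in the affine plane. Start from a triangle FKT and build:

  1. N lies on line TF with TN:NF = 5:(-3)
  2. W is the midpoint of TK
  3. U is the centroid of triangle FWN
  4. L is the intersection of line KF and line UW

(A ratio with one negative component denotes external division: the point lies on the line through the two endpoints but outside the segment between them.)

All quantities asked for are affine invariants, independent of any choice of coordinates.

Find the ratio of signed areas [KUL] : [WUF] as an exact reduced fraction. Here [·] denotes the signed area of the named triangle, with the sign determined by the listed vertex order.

Assign F = (0, 0), K = (1, 0), T = (0, 1) — the answer is frame-independent, so this choice is without loss of generality.
1. N lies on line TF with TN:NF = 5:(-3) ⇒ N = (0, -3/2)
2. W is the midpoint of TK ⇒ W = (1/2, 1/2)
3. U is the centroid of triangle FWN ⇒ U = (1/6, -1/3)
4. L is the intersection of line KF and line UW ⇒ L = (3/10, 0)
2·[KUL] = -7/30, 2·[WUF] = -1/4
[KUL]:[WUF] = -7/30:-1/4 = 14/15

[KUL]:[WUF] = 14/15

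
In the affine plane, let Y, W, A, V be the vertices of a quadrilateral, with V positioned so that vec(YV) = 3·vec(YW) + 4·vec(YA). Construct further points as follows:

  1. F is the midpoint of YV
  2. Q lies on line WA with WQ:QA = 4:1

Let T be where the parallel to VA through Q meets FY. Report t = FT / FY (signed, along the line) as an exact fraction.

Work in coordinates with Y = (0, 0), W = (1, 0), A = (0, 1), V = (3, 4).
1. F is the midpoint of YV ⇒ F = (3/2, 2)
2. Q lies on line WA with WQ:QA = 4:1 ⇒ Q = (1/5, 4/5)
through Q parallel to VA: direction (-3, -3); meets FY at T = (9/5, 12/5)
T = F + t·(Y−F) with t = -1/5

t = -1/5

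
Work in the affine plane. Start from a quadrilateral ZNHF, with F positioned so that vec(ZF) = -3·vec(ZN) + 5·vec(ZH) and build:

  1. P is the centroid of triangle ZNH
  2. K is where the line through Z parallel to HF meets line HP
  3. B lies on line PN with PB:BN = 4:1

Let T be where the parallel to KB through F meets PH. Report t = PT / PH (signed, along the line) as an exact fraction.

Choose coordinates Z = (0, 0), N = (1, 0), H = (0, 1), F = (-3, 5).
1. P is the centroid of triangle ZNH ⇒ P = (1/3, 1/3)
2. K is where the line through Z parallel to HF meets line HP ⇒ K = (3/2, -2)
3. B lies on line PN with PB:BN = 4:1 ⇒ B = (13/15, 1/15)
through F parallel to KB: direction (-19/30, 31/15); meets PH at T = (-55/12, 61/6)
T = P + t·(H−P) with t = 59/4

t = 59/4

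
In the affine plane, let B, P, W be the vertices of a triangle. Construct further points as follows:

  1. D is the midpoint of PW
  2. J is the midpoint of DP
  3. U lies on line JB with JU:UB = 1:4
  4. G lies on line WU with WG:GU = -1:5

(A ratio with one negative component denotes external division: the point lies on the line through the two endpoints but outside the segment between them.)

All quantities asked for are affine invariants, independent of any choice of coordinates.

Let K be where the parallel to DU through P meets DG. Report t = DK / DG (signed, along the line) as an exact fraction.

Assign B = (0, 0), P = (1, 0), W = (0, 1) — the answer is frame-independent, so this choice is without loss of generality.
1. D is the midpoint of PW ⇒ D = (1/2, 1/2)
2. J is the midpoint of DP ⇒ J = (3/4, 1/4)
3. U lies on line JB with JU:UB = 1:4 ⇒ U = (3/5, 1/5)
4. G lies on line WU with WG:GU = -1:5 ⇒ G = (-3/20, 6/5)
through P parallel to DU: direction (1/10, -3/10); meets DG at K = (51/50, -3/50)
K = D + t·(G−D) with t = -4/5

t = -4/5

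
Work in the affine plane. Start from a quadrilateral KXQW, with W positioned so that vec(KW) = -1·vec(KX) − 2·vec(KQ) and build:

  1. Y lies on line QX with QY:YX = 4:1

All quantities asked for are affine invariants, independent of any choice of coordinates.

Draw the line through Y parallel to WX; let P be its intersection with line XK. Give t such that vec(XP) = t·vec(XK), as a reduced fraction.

Set K = (0, 0), X = (1, 0), Q = (0, 1), W = (-1, -2); any affine frame gives the same invariant.
1. Y lies on line QX with QY:YX = 4:1 ⇒ Y = (4/5, 1/5)
through Y parallel to WX: direction (2, 2); meets XK at P = (3/5, 0)
P = X + t·(K−X) with t = 2/5

t = 2/5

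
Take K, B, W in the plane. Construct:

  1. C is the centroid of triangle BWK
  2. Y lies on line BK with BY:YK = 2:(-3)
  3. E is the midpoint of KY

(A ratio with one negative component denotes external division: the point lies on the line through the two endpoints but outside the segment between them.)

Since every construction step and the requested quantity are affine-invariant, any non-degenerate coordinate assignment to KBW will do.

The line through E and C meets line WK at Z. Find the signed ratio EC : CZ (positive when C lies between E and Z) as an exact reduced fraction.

EC:CZ = 7/2

Choose coordinates K = (0, 0), B = (1, 0), W = (0, 1).
1. C is the centroid of triangle BWK ⇒ C = (1/3, 1/3)
2. Y lies on line BK with BY:YK = 2:(-3) ⇒ Y = (3, 0)
3. E is the midpoint of KY ⇒ E = (3/2, 0)
line EC meets WK at Z = (0, 3/7)
C = E + t·(Z−E) with t = 7/9, so EC:CZ = 7/9:2/9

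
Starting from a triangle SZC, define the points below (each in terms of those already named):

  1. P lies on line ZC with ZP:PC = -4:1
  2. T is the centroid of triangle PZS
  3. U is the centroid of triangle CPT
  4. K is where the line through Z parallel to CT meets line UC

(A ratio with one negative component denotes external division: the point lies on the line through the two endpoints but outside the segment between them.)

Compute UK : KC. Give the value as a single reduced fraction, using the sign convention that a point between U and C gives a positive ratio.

Choose coordinates S = (0, 0), Z = (1, 0), C = (0, 1).
1. P lies on line ZC with ZP:PC = -4:1 ⇒ P = (-1/3, 4/3)
2. T is the centroid of triangle PZS ⇒ T = (2/9, 4/9)
3. U is the centroid of triangle CPT ⇒ U = (-1/27, 25/27)
4. K is where the line through Z parallel to CT meets line UC ⇒ K = (1/3, 5/3)
K = U + t·(C−U) with t = 10, so UK:KC = t:(1−t) = 10:-9

UK:KC = -10/9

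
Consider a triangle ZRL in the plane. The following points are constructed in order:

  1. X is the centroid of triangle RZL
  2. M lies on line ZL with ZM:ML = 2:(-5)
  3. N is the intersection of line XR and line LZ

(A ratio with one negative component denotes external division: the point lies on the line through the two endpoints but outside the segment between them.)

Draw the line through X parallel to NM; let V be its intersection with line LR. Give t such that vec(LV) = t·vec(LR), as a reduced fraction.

Set Z = (0, 0), R = (1, 0), L = (0, 1); any affine frame gives the same invariant.
1. X is the centroid of triangle RZL ⇒ X = (1/3, 1/3)
2. M lies on line ZL with ZM:ML = 2:(-5) ⇒ M = (0, -2/3)
3. N is the intersection of line XR and line LZ ⇒ N = (0, 1/2)
through X parallel to NM: direction (0, -7/6); meets LR at V = (1/3, 2/3)
V = L + t·(R−L) with t = 1/3

t = 1/3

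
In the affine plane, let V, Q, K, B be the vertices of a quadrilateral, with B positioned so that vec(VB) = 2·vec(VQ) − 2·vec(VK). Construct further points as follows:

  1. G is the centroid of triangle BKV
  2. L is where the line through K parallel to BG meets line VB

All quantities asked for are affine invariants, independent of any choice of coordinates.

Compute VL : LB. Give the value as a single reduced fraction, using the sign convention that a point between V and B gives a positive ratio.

Set V = (0, 0), Q = (1, 0), K = (0, 1), B = (2, -2); any affine frame gives the same invariant.
1. G is the centroid of triangle BKV ⇒ G = (2/3, -1/3)
2. L is where the line through K parallel to BG meets line VB ⇒ L = (4, -4)
L = V + t·(B−V) with t = 2, so VL:LB = t:(1−t) = 2:-1

VL:LB = -2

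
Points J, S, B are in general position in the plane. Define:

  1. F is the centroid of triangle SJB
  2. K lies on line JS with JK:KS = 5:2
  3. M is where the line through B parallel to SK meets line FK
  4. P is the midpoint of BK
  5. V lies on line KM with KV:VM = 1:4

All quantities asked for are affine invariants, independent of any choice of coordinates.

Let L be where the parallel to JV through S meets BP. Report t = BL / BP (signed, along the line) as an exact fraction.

t = 24/11

Set J = (0, 0), S = (1, 0), B = (0, 1); any affine frame gives the same invariant.
1. F is the centroid of triangle SJB ⇒ F = (1/3, 1/3)
2. K lies on line JS with JK:KS = 5:2 ⇒ K = (5/7, 0)
3. M is where the line through B parallel to SK meets line FK ⇒ M = (-3/7, 1)
4. P is the midpoint of BK ⇒ P = (5/14, 1/2)
5. V lies on line KM with KV:VM = 1:4 ⇒ V = (17/35, 1/5)
through S parallel to JV: direction (17/35, 1/5); meets BP at L = (60/77, -1/11)
L = B + t·(P−B) with t = 24/11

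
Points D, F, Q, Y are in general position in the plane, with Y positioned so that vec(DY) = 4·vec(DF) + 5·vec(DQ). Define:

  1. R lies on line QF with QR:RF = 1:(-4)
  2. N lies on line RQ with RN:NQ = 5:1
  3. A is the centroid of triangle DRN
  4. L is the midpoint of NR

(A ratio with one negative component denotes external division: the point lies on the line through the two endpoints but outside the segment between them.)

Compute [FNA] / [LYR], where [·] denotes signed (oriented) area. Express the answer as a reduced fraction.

Assign D = (0, 0), F = (1, 0), Q = (0, 1), Y = (4, 5) — the answer is frame-independent, so this choice is without loss of generality.
1. R lies on line QF with QR:RF = 1:(-4) ⇒ R = (-1/3, 4/3)
2. N lies on line RQ with RN:NQ = 5:1 ⇒ N = (-1/18, 19/18)
3. A is the centroid of triangle DRN ⇒ A = (-7/54, 43/54)
4. L is the midpoint of NR ⇒ L = (-7/36, 43/36)
2·[FNA] = 19/54, 2·[LYR] = 10/9
[FNA]:[LYR] = 19/54:10/9 = 19/60

[FNA]:[LYR] = 19/60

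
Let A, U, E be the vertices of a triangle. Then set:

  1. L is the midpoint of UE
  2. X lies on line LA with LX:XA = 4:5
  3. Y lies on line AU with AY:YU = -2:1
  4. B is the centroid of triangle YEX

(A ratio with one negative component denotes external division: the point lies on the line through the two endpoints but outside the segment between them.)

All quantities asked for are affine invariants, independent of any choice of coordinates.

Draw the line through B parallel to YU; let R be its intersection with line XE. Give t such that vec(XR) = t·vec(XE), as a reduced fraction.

Choose coordinates A = (0, 0), U = (1, 0), E = (0, 1).
1. L is the midpoint of UE ⇒ L = (1/2, 1/2)
2. X lies on line LA with LX:XA = 4:5 ⇒ X = (5/18, 5/18)
3. Y lies on line AU with AY:YU = -2:1 ⇒ Y = (2, 0)
4. B is the centroid of triangle YEX ⇒ B = (41/54, 23/54)
through B parallel to YU: direction (-1, 0); meets XE at R = (155/702, 23/54)
R = X + t·(E−X) with t = 8/39

t = 8/39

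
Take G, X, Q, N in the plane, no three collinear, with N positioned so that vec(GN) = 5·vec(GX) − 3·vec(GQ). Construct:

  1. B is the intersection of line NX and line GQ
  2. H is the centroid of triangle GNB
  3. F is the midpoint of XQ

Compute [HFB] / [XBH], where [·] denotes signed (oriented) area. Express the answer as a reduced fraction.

[HFB]:[XBH] = 4/3

Work in coordinates with G = (0, 0), X = (1, 0), Q = (0, 1), N = (5, -3).
1. B is the intersection of line NX and line GQ ⇒ B = (0, 3/4)
2. H is the centroid of triangle GNB ⇒ H = (5/3, -3/4)
3. F is the midpoint of XQ ⇒ F = (1/2, 1/2)
2·[HFB] = 1/3, 2·[XBH] = 1/4
[HFB]:[XBH] = 1/3:1/4 = 4/3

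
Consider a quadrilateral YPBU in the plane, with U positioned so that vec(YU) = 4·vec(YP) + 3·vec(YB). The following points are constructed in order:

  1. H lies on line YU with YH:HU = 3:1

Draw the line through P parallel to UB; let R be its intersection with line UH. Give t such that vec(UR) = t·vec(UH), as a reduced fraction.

t = 6

Choose coordinates Y = (0, 0), P = (1, 0), B = (0, 1), U = (4, 3).
1. H lies on line YU with YH:HU = 3:1 ⇒ H = (3, 9/4)
through P parallel to UB: direction (-4, -2); meets UH at R = (-2, -3/2)
R = U + t·(H−U) with t = 6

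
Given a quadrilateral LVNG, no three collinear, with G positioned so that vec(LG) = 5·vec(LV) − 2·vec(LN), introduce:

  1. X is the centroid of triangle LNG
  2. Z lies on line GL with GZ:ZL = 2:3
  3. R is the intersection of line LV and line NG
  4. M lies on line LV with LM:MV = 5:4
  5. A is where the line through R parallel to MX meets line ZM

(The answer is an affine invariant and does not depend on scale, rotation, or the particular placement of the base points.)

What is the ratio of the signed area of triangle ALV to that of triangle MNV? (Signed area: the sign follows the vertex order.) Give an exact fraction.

Choose coordinates L = (0, 0), V = (1, 0), N = (0, 1), G = (5, -2).
1. X is the centroid of triangle LNG ⇒ X = (5/3, -1/3)
2. Z lies on line GL with GZ:ZL = 2:3 ⇒ Z = (3, -6/5)
3. R is the intersection of line LV and line NG ⇒ R = (5/3, 0)
4. M lies on line LV with LM:MV = 5:4 ⇒ M = (5/9, 0)
5. A is where the line through R parallel to MX meets line ZM ⇒ A = (-25/21, 6/7)
2·[ALV] = 6/7, 2·[MNV] = -4/9
[ALV]:[MNV] = 6/7:-4/9 = -27/14

[ALV]:[MNV] = -27/14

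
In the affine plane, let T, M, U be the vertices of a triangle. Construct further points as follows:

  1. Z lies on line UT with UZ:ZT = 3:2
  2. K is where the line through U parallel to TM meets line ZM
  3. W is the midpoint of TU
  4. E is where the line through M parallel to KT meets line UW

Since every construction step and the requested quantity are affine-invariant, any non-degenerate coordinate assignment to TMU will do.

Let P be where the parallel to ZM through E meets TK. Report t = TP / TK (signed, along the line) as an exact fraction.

Set T = (0, 0), M = (1, 0), U = (0, 1); any affine frame gives the same invariant.
1. Z lies on line UT with UZ:ZT = 3:2 ⇒ Z = (0, 2/5)
2. K is where the line through U parallel to TM meets line ZM ⇒ K = (-3/2, 1)
3. W is the midpoint of TU ⇒ W = (0, 1/2)
4. E is where the line through M parallel to KT meets line UW ⇒ E = (0, 2/3)
through E parallel to ZM: direction (1, -2/5); meets TK at P = (-5/2, 5/3)
P = T + t·(K−T) with t = 5/3

t = 5/3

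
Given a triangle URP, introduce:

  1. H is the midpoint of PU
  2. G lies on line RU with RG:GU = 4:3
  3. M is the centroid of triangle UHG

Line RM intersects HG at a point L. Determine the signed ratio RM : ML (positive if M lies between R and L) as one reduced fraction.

Work in coordinates with U = (0, 0), R = (1, 0), P = (0, 1).
1. H is the midpoint of PU ⇒ H = (0, 1/2)
2. G lies on line RU with RG:GU = 4:3 ⇒ G = (3/7, 0)
3. M is the centroid of triangle UHG ⇒ M = (1/7, 1/6)
line RM meets HG at L = (11/35, 2/15)
M = R + t·(L−R) with t = 5/4, so RM:ML = 5/4:-1/4

RM:ML = -5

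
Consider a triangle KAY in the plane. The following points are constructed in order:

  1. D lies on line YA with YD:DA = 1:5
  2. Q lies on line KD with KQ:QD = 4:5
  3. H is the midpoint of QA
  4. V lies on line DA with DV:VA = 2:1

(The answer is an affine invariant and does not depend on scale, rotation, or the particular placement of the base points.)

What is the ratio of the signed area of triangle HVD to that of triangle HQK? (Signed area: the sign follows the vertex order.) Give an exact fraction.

Work in coordinates with K = (0, 0), A = (1, 0), Y = (0, 1).
1. D lies on line YA with YD:DA = 1:5 ⇒ D = (1/6, 5/6)
2. Q lies on line KD with KQ:QD = 4:5 ⇒ Q = (2/27, 10/27)
3. H is the midpoint of QA ⇒ H = (29/54, 5/27)
4. V lies on line DA with DV:VA = 2:1 ⇒ V = (13/18, 5/18)
2·[HVD] = 25/162, 2·[HQK] = 5/27
[HVD]:[HQK] = 25/162:5/27 = 5/6

[HVD]:[HQK] = 5/6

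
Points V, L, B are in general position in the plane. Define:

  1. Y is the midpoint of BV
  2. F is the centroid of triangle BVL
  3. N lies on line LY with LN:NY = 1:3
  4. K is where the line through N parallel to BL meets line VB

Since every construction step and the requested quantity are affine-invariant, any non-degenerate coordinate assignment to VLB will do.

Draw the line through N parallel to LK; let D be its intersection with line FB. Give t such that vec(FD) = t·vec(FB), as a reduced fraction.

t = 5/12

Choose coordinates V = (0, 0), L = (1, 0), B = (0, 1).
1. Y is the midpoint of BV ⇒ Y = (0, 1/2)
2. F is the centroid of triangle BVL ⇒ F = (1/3, 1/3)
3. N lies on line LY with LN:NY = 1:3 ⇒ N = (3/4, 1/8)
4. K is where the line through N parallel to BL meets line VB ⇒ K = (0, 7/8)
through N parallel to LK: direction (-1, 7/8); meets FB at D = (7/36, 11/18)
D = F + t·(B−F) with t = 5/12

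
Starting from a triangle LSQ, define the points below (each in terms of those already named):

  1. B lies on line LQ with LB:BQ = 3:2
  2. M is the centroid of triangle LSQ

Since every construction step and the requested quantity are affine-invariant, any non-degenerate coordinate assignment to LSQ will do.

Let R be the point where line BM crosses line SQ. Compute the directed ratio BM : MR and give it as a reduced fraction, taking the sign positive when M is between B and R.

BM:MR = 1/5

Work in coordinates with L = (0, 0), S = (1, 0), Q = (0, 1).
1. B lies on line LQ with LB:BQ = 3:2 ⇒ B = (0, 3/5)
2. M is the centroid of triangle LSQ ⇒ M = (1/3, 1/3)
line BM meets SQ at R = (2, -1)
M = B + t·(R−B) with t = 1/6, so BM:MR = 1/6:5/6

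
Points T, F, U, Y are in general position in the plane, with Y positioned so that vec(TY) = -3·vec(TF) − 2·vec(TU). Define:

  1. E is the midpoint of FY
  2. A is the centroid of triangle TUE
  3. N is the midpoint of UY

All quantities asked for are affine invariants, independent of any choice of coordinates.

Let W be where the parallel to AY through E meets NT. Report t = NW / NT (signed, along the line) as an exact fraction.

Set T = (0, 0), F = (1, 0), U = (0, 1), Y = (-3, -2); any affine frame gives the same invariant.
1. E is the midpoint of FY ⇒ E = (-1, -1)
2. A is the centroid of triangle TUE ⇒ A = (-1/3, 0)
3. N is the midpoint of UY ⇒ N = (-3/2, -1/2)
through E parallel to AY: direction (-8/3, -2); meets NT at W = (3/5, 1/5)
W = N + t·(T−N) with t = 7/5

t = 7/5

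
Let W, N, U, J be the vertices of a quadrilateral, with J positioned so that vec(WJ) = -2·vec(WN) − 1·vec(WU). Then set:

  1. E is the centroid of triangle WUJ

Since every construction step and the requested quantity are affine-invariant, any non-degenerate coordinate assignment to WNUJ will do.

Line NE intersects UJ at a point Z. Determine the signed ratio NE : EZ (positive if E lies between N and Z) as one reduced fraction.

Choose coordinates W = (0, 0), N = (1, 0), U = (0, 1), J = (-2, -1).
1. E is the centroid of triangle WUJ ⇒ E = (-2/3, 0)
line NE meets UJ at Z = (-1, 0)
E = N + t·(Z−N) with t = 5/6, so NE:EZ = 5/6:1/6

NE:EZ = 5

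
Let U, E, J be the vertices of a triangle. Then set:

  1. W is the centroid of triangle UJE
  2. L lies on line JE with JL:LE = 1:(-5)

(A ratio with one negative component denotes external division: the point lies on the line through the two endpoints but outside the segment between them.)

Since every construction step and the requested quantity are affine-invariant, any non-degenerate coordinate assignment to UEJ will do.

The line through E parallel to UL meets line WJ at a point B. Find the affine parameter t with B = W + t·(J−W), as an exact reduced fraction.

Choose coordinates U = (0, 0), E = (1, 0), J = (0, 1).
1. W is the centroid of triangle UJE ⇒ W = (1/3, 1/3)
2. L lies on line JE with JL:LE = 1:(-5) ⇒ L = (-1/4, 5/4)
through E parallel to UL: direction (-1/4, 5/4); meets WJ at B = (4/3, -5/3)
B = W + t·(J−W) with t = -3

t = -3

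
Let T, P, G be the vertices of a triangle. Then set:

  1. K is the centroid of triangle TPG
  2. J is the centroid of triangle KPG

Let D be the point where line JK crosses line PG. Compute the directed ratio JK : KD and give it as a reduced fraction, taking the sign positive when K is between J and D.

Work in coordinates with T = (0, 0), P = (1, 0), G = (0, 1).
1. K is the centroid of triangle TPG ⇒ K = (1/3, 1/3)
2. J is the centroid of triangle KPG ⇒ J = (4/9, 4/9)
line JK meets PG at D = (1/2, 1/2)
K = J + t·(D−J) with t = -2, so JK:KD = -2:3

JK:KD = -2/3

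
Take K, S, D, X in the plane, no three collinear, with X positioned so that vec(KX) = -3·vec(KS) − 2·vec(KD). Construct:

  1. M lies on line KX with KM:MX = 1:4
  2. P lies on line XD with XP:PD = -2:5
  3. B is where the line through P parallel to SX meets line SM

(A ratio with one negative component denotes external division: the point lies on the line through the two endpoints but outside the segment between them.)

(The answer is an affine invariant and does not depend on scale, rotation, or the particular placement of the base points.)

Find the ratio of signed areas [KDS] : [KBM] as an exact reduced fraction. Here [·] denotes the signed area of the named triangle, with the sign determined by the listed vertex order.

Assign K = (0, 0), S = (1, 0), D = (0, 1), X = (-3, -2) — the answer is frame-independent, so this choice is without loss of generality.
1. M lies on line KX with KM:MX = 1:4 ⇒ M = (-3/5, -2/5)
2. P lies on line XD with XP:PD = -2:5 ⇒ P = (-5, -4)
3. B is where the line through P parallel to SX meets line SM ⇒ B = (5, 1)
2·[KDS] = -1, 2·[KBM] = -7/5
[KDS]:[KBM] = -1:-7/5 = 5/7

[KDS]:[KBM] = 5/7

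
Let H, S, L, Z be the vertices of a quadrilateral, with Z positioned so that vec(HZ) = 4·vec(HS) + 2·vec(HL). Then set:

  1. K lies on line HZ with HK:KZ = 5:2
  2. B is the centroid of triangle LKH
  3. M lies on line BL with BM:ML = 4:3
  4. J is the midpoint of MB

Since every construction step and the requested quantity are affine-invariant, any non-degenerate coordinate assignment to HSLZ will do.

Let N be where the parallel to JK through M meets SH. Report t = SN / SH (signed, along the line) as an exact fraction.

Work in coordinates with H = (0, 0), S = (1, 0), L = (0, 1), Z = (4, 2).
1. K lies on line HZ with HK:KZ = 5:2 ⇒ K = (20/7, 10/7)
2. B is the centroid of triangle LKH ⇒ B = (20/21, 17/21)
3. M lies on line BL with BM:ML = 4:3 ⇒ M = (20/49, 45/49)
4. J is the midpoint of MB ⇒ J = (100/147, 127/147)
through M parallel to JK: direction (320/147, 83/147); meets SH at N = (-260/83, 0)
N = S + t·(H−S) with t = 343/83

t = 343/83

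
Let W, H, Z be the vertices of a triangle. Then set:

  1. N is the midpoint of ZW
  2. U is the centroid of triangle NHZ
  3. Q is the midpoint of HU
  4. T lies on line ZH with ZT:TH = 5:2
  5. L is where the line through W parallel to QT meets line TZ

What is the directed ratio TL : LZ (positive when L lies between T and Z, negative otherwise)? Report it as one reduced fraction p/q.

Assign W = (0, 0), H = (1, 0), Z = (0, 1) — the answer is frame-independent, so this choice is without loss of generality.
1. N is the midpoint of ZW ⇒ N = (0, 1/2)
2. U is the centroid of triangle NHZ ⇒ U = (1/3, 1/2)
3. Q is the midpoint of HU ⇒ Q = (2/3, 1/4)
4. T lies on line ZH with ZT:TH = 5:2 ⇒ T = (5/7, 2/7)
5. L is where the line through W parallel to QT meets line TZ ⇒ L = (4/7, 3/7)
L = T + t·(Z−T) with t = 1/5, so TL:LZ = t:(1−t) = 1/5:4/5

TL:LZ = 1/4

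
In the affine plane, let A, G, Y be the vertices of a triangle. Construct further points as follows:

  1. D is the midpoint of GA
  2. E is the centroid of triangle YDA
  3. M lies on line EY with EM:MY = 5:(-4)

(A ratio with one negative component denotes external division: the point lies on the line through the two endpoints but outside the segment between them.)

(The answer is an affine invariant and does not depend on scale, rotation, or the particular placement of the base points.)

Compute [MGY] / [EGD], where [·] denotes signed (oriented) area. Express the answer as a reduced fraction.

Assign A = (0, 0), G = (1, 0), Y = (0, 1) — the answer is frame-independent, so this choice is without loss of generality.
1. D is the midpoint of GA ⇒ D = (1/2, 0)
2. E is the centroid of triangle YDA ⇒ E = (1/6, 1/3)
3. M lies on line EY with EM:MY = 5:(-4) ⇒ M = (-2/3, 11/3)
2·[MGY] = -2, 2·[EGD] = -1/6
[MGY]:[EGD] = -2:-1/6 = 12

[MGY]:[EGD] = 12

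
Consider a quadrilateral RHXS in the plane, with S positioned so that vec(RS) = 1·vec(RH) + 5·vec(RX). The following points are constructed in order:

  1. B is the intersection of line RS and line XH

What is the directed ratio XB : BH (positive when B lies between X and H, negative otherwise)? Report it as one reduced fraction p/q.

XB:BH = 1/5

Assign R = (0, 0), H = (1, 0), X = (0, 1), S = (1, 5) — the answer is frame-independent, so this choice is without loss of generality.
1. B is the intersection of line RS and line XH ⇒ B = (1/6, 5/6)
B = X + t·(H−X) with t = 1/6, so XB:BH = t:(1−t) = 1/6:5/6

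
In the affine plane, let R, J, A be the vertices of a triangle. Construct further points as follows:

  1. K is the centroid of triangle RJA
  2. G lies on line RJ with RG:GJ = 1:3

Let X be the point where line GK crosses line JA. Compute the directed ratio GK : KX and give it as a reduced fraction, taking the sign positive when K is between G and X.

GK:KX = 5/4

Work in coordinates with R = (0, 0), J = (1, 0), A = (0, 1).
1. K is the centroid of triangle RJA ⇒ K = (1/3, 1/3)
2. G lies on line RJ with RG:GJ = 1:3 ⇒ G = (1/4, 0)
line GK meets JA at X = (2/5, 3/5)
K = G + t·(X−G) with t = 5/9, so GK:KX = 5/9:4/9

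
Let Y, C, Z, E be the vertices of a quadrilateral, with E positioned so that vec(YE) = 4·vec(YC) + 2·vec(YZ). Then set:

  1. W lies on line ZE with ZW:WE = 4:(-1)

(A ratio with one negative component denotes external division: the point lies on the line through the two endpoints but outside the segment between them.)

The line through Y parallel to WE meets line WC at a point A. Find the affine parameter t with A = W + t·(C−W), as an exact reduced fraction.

Choose coordinates Y = (0, 0), C = (1, 0), Z = (0, 1), E = (4, 2).
1. W lies on line ZE with ZW:WE = 4:(-1) ⇒ W = (16/3, 7/3)
through Y parallel to WE: direction (-4/3, -1/3); meets WC at A = (28/15, 7/15)
A = W + t·(C−W) with t = 4/5

t = 4/5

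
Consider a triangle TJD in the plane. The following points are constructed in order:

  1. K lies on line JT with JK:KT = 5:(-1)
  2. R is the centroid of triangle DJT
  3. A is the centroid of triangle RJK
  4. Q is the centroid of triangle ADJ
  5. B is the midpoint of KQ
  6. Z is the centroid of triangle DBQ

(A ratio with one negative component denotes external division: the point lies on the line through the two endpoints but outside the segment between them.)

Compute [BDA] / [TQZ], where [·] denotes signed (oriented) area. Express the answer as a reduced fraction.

Set T = (0, 0), J = (1, 0), D = (0, 1); any affine frame gives the same invariant.
1. K lies on line JT with JK:KT = 5:(-1) ⇒ K = (-1/4, 0)
2. R is the centroid of triangle DJT ⇒ R = (1/3, 1/3)
3. A is the centroid of triangle RJK ⇒ A = (13/36, 1/9)
4. Q is the centroid of triangle ADJ ⇒ Q = (49/108, 10/27)
5. B is the midpoint of KQ ⇒ B = (11/108, 5/27)
6. Z is the centroid of triangle DBQ ⇒ Z = (5/27, 14/27)
2·[BDA] = -11/54, 2·[TQZ] = 1/6
[BDA]:[TQZ] = -11/54:1/6 = -11/9

[BDA]:[TQZ] = -11/9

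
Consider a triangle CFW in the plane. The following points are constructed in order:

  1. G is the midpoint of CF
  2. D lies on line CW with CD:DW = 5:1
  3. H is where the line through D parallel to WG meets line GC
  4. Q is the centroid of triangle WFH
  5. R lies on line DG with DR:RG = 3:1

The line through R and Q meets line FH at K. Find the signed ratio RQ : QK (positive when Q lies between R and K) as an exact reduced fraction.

RQ:QK = -3/8

Choose coordinates C = (0, 0), F = (1, 0), W = (0, 1).
1. G is the midpoint of CF ⇒ G = (1/2, 0)
2. D lies on line CW with CD:DW = 5:1 ⇒ D = (0, 5/6)
3. H is where the line through D parallel to WG meets line GC ⇒ H = (5/12, 0)
4. Q is the centroid of triangle WFH ⇒ Q = (17/36, 1/3)
5. R lies on line DG with DR:RG = 3:1 ⇒ R = (3/8, 5/24)
line RQ meets FH at K = (23/108, 0)
Q = R + t·(K−R) with t = -3/5, so RQ:QK = -3/5:8/5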